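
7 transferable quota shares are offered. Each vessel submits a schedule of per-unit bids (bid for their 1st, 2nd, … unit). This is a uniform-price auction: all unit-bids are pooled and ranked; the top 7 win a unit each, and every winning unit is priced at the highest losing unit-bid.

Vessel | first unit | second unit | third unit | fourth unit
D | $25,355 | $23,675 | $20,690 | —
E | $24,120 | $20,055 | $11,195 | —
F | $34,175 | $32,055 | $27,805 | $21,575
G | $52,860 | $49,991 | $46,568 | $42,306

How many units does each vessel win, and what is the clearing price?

Pooled unit-bids ranked (top 7): 52,860 (G-1), 49,991 (G-2), 46,568 (G-3), 42,306 (G-4), 34,175 (F-1), 32,055 (F-2), 27,805 (F-3)
Highest rejected unit-bid = $25,355.
Allocation: F 3, G 4.

F 3, G 4; clearing price $25,355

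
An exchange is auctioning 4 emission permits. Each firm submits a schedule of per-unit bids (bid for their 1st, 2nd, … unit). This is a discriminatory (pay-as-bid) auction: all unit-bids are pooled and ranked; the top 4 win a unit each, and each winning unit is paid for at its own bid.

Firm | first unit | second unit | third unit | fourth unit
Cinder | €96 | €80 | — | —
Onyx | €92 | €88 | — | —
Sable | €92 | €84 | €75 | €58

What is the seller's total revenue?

Pooled unit-bids ranked (top 4): 96 (Cinder-1), 92 (Onyx-1), 92 (Sable-1), 88 (Onyx-2)
Next rejected bid: €84 (not a price — pay-as-bid).
Each winning unit pays its own bid.
Revenue = 96 + 92 + 92 + 88 = €368.

Total revenue: €368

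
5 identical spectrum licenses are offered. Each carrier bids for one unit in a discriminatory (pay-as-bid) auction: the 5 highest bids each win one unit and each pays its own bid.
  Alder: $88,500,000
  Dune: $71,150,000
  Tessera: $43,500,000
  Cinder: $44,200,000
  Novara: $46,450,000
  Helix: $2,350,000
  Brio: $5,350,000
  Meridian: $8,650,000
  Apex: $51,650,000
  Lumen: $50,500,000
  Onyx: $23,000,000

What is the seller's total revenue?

Total revenue: $308,250,000

Sorting: 88,500,000 (Alder), 71,150,000 (Dune), 51,650,000 (Apex), 50,500,000 (Lumen), 46,450,000 (Novara), 44,200,000 (Cinder), 43,500,000 (Tessera), …
Top 5: Alder, Dune, Apex, Lumen, Novara.
Total revenue = 88,500,000 + 71,150,000 + 51,650,000 + 50,500,000 + 46,450,000 = $308,250,000.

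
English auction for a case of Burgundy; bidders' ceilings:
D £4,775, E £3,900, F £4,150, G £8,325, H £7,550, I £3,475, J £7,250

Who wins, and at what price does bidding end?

G wins at £7,550

Ascending (English) auction: the price rises until one bidder remains; the winner pays the price at which the last rival dropped out.
Limits ranked: 8,325 (G) > 7,550 (H) > 7,250 (J) > 4,775 (D) > 4,150 (F) > 3,900 (E) > …
H is the last rival to drop out, at £7,550; G remains and wins at that price.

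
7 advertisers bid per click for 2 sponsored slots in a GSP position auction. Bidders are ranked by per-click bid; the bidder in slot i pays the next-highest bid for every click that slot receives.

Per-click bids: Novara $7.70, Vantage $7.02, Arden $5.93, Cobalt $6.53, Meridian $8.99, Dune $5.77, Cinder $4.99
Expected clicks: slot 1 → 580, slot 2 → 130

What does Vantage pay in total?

Sorting advertisers: $8.99 (Meridian) > $7.70 (Novara) > $7.02 (Vantage) > …
Vantage ranks below slot 2 → no slot, pays nothing.

Vantage pays $0.00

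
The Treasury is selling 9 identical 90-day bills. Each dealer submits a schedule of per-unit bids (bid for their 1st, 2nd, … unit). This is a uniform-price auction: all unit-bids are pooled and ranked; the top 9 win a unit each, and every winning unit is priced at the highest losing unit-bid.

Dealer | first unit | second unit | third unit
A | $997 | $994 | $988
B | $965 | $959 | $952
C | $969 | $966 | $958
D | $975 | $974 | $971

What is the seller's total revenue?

Total revenue: $8,631

Merging the schedules and taking the best 9: 997 (A-1), 994 (A-2), 988 (A-3), 975 (D-1), 974 (D-2), 971 (D-3), 969 (C-1), 966 (C-2), 965 (B-1)
Highest rejected unit-bid = $959.
Allocation: A 3, B 1, C 2, D 3. Every unit priced at $959.
Revenue = 9 × 959 = $8,631.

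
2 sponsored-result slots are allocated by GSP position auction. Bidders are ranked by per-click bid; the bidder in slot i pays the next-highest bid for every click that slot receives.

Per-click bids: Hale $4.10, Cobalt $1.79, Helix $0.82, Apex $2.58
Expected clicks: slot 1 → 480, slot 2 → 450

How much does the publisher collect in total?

Ranked by bid: $4.10 (Hale) > $2.58 (Apex) > $1.79 (Cobalt) > …
Slot 1: Hale pays $2.58 × 480 = $1238.40
Slot 2: Apex pays $1.79 × 450 = $805.50
Total = $2043.90

Total revenue: $2043.90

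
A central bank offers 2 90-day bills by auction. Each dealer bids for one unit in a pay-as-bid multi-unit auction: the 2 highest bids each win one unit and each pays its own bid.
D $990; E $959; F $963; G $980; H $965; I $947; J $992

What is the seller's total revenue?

Ordering the bids: 992 (J), 990 (D), 980 (G), 965 (H), …
Winners (2 units): J, D.
Total revenue = 992 + 990 = $1,982.

Total revenue: $1,982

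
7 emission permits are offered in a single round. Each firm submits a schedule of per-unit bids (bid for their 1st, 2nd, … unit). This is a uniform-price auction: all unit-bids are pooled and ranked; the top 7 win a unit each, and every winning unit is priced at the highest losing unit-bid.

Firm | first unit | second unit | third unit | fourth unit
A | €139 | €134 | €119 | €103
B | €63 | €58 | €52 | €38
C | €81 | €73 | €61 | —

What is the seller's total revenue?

Merging the schedules and taking the best 7: 139 (A-1), 134 (A-2), 119 (A-3), 103 (A-4), 81 (C-1), 73 (C-2), 63 (B-1)
Highest rejected unit-bid = €61.
Allocation: A 4, B 1, C 2. Every unit priced at €61.
Revenue = 7 × 61 = €427.

Total revenue: €427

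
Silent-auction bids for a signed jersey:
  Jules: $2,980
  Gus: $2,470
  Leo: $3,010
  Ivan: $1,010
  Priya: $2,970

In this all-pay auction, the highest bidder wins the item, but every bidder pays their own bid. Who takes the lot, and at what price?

Sorting bids: 3,010 (Leo) > 2,980 (Jules) > 2,970 (Priya) > 2,470 (Gus) > 1,010 (Ivan)
Leo wins with the top bid; all bids are sunk regardless.

Leo pays $3,010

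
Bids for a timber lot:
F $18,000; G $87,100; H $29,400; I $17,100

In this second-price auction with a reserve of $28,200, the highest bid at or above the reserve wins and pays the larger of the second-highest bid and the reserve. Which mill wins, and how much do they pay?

G pays $29,400

Sorting bids: 87,100 (G) > 29,400 (H) > 18,000 (F) > 17,100 (I)
G has the top bid at or above the reserve ($87,100).
Second-highest bid $29,400 exceeds the reserve $28,200 → payment $29,400.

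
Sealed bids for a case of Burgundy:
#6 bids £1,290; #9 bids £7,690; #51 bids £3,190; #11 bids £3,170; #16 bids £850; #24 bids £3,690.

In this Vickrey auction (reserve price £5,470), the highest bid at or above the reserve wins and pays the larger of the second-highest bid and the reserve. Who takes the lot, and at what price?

#9 pays £5,470

Vickrey auction (reserve price £5,470): the highest bid at or above the reserve wins and pays the larger of the second-highest bid and the reserve.
Bids in order: 7,690 (#9) > 3,690 (#24) > 3,190 (#51) > 3,170 (#11) > 1,290 (#6) > 850 (#16)
#9 has the top bid at or above the reserve (£7,690).
Second-highest bid £3,690 is below the reserve £5,470, so the reserve binds → payment £5,470.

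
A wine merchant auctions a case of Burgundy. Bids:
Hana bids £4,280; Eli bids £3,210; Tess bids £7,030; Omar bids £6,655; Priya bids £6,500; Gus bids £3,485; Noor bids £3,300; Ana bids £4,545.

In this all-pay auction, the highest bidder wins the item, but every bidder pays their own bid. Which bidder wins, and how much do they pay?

Tess pays £7,030

Bids in order: 7,030 (Tess) > 6,655 (Omar) > 6,500 (Priya) > 4,545 (Ana) > 4,280 (Hana) > 3,485 (Gus) > …
Tess wins with the top bid; all bids are sunk regardless.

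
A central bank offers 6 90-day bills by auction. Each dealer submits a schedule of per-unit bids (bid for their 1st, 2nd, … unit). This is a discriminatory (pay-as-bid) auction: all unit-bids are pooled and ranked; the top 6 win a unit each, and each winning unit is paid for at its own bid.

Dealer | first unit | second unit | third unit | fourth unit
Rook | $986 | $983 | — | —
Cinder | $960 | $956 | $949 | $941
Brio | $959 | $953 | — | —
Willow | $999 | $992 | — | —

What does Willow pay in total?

Merging the schedules and taking the best 6: 999 (Willow-1), 992 (Willow-2), 986 (Rook-1), 983 (Rook-2), 960 (Cinder-1), 959 (Brio-1)
Next rejected bid: $956 (not a price — pay-as-bid).
Willow's winning unit-bids: 999 + 992 = $1,991.

Willow pays $1,991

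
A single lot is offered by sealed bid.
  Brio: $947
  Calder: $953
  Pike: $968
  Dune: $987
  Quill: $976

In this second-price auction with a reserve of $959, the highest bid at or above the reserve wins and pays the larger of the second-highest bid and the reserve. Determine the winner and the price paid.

Second-price auction with a reserve of $959: the highest bid at or above the reserve wins and pays the larger of the second-highest bid and the reserve.
Bids ranked: 987 (Dune) > 976 (Quill) > 968 (Pike) > 953 (Calder) > 947 (Brio)
Highest eligible bid: Dune at $987.
Second-highest bid $976 exceeds the reserve $959 → payment $976.

Dune pays $976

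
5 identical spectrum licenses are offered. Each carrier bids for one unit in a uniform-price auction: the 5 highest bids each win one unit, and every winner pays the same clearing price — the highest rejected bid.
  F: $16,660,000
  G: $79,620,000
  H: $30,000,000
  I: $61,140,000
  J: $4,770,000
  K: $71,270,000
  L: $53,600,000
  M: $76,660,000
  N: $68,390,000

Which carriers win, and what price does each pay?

Bids ranked high→low: 79,620,000 (G), 76,660,000 (M), 71,270,000 (K), 68,390,000 (N), 61,140,000 (I), 53,600,000 (L), 30,000,000 (H), …
Top 5: G, M, K, N, I.
Clearing price = highest rejected bid = $53,600,000.

G, M, K, N, I; each pays $53,600,000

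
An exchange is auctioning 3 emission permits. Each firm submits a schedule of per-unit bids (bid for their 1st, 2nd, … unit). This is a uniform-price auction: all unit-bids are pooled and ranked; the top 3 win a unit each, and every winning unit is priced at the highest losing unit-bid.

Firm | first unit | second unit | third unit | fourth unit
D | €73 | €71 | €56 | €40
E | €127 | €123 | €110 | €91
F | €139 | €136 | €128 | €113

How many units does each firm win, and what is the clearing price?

Merging the schedules and taking the best 3: 139 (F-1), 136 (F-2), 128 (F-3)
Highest rejected unit-bid = €127.
Allocation: F 3.

F 3; clearing price €127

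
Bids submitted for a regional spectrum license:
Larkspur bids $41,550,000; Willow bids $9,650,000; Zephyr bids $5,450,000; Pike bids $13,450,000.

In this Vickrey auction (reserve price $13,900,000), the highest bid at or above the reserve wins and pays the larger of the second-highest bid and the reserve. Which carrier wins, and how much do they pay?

Vickrey auction (reserve price $13,900,000): the highest bid at or above the reserve wins and pays the larger of the second-highest bid and the reserve.
Bids ranked: 41,550,000 (Larkspur) > 13,450,000 (Pike) > 9,650,000 (Willow) > 5,450,000 (Zephyr)
Larkspur has the top bid at or above the reserve ($41,550,000).
Second-highest bid $13,450,000 is below the reserve $13,900,000, so the reserve binds → payment $13,900,000.

Larkspur pays $13,900,000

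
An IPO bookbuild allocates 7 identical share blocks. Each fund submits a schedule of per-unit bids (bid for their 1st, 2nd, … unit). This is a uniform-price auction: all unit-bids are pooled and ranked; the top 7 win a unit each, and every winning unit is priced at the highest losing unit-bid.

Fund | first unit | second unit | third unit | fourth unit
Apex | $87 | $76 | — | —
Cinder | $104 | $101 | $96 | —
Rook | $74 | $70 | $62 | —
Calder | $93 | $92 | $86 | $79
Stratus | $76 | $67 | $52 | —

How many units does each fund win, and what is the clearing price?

Merging the schedules and taking the best 7: 104 (Cinder-1), 101 (Cinder-2), 96 (Cinder-3), 93 (Calder-1), 92 (Calder-2), 87 (Apex-1), 86 (Calder-3)
The (k+1)-th unit-bid is $79.
Allocation: Apex 1, Calder 3, Cinder 3.

Apex 1, Calder 3, Cinder 3; clearing price $79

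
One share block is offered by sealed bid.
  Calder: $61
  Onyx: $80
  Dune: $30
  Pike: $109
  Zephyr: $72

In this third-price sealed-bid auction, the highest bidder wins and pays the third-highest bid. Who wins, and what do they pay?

Bids in order: 109 (Pike) > 80 (Onyx) > 72 (Zephyr) > 61 (Calder) > 30 (Dune)
Pike is highest; pays the third-highest bid, $72.

Pike pays $72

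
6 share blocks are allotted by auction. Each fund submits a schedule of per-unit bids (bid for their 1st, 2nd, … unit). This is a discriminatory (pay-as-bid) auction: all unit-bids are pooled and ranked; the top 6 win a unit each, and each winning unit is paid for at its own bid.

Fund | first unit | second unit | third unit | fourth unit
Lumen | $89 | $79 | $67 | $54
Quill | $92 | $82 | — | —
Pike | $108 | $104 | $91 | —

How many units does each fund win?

Lumen 1, Pike 3, Quill 2

Merging the schedules and taking the best 6: 108 (Pike-1), 104 (Pike-2), 92 (Quill-1), 91 (Pike-3), 89 (Lumen-1), 82 (Quill-2)
Next rejected bid: $79 (not a price — pay-as-bid).
Allocation: Lumen 1, Pike 3, Quill 2.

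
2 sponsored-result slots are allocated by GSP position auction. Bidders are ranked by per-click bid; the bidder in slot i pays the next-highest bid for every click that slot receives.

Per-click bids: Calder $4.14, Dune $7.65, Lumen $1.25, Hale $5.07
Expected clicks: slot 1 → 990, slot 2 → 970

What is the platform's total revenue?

Total revenue: $9035.10

Per-click bids in order: $7.65 (Dune) > $5.07 (Hale) > $4.14 (Calder) > …
Slot 1: Dune pays $5.07 × 990 = $5019.30
Slot 2: Hale pays $4.14 × 970 = $4015.80
Total = $9035.10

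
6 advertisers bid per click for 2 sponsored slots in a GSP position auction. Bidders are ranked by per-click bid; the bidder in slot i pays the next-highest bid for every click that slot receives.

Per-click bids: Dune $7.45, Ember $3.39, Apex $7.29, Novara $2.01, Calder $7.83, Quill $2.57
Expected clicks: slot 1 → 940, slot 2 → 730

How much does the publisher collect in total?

Ranked by bid: $7.83 (Calder) > $7.45 (Dune) > $7.29 (Apex) > …
Slot 1: Calder pays $7.45 × 940 = $7003.00
Slot 2: Dune pays $7.29 × 730 = $5321.70
Total = $12324.70

Total revenue: $12324.70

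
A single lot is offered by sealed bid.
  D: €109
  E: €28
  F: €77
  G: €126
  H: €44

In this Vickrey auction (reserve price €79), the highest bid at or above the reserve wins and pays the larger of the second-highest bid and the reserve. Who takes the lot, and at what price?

G pays €109

Sorting bids: 126 (G) > 109 (D) > 77 (F) > 44 (H) > 28 (E)
Highest eligible bid: G at €126.
max(second-highest €109, reserve €79) = €109; the reserve does not bind.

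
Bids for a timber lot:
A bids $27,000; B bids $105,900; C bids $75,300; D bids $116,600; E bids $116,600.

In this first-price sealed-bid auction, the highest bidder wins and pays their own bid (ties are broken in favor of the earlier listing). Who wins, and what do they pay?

D pays $116,600

First-price sealed-bid auction: the highest bidder wins and pays their own bid.
Bids in order: 116,600 (D) > 116,600 (E) > 105,900 (B) > 75,300 (C) > 27,000 (A)
D and E tie at $116,600; tie-break gives it to D.
D has the highest bid and pays exactly that: $116,600.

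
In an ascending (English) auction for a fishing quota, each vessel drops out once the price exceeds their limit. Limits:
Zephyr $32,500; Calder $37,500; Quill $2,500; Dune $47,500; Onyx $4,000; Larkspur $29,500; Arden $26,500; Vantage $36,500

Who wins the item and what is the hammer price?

Sorting limits: 47,500 (Dune) > 37,500 (Calder) > 36,500 (Vantage) > 32,500 (Zephyr) > 29,500 (Larkspur) > 26,500 (Arden) > …
Bidding ends when Calder exits at $37,500; Dune takes it.

Dune wins at $37,500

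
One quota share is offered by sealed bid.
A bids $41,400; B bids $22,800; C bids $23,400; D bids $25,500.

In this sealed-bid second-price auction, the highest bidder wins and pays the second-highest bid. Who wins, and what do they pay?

Bids ranked: 41,400 (A) > 25,500 (D) > 23,400 (C) > 22,800 (B)
A is highest; pays the second-highest bid, $25,500.

A pays $25,500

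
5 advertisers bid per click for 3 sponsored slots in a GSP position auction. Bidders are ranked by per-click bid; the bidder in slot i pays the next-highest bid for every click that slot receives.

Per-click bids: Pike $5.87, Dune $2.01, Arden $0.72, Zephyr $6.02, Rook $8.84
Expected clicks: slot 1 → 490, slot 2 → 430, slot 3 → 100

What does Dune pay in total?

Dune pays $0.00

Sorting advertisers: $8.84 (Rook) > $6.02 (Zephyr) > $5.87 (Pike) > $2.01 (Dune) > …
Dune ranks below slot 3 → no slot, pays nothing.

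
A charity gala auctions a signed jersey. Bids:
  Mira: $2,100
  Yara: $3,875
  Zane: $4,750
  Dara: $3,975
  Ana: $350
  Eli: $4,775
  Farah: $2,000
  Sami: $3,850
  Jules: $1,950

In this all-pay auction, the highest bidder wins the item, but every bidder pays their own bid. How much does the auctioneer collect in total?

Total revenue: $27,625

Sorting bids: 4,775 (Eli) > 4,750 (Zane) > 3,975 (Dara) > 3,875 (Yara) > 3,850 (Sami) > 2,100 (Mira) > …
Eli wins with the top bid; all bids are sunk regardless.
Every bidder forfeits their bid regardless of winning.
Revenue = 2,100 + 3,875 + 4,750 + 3,975 + 350 + 4,775 + 2,000 + 3,850 + 1,950 = $27,625.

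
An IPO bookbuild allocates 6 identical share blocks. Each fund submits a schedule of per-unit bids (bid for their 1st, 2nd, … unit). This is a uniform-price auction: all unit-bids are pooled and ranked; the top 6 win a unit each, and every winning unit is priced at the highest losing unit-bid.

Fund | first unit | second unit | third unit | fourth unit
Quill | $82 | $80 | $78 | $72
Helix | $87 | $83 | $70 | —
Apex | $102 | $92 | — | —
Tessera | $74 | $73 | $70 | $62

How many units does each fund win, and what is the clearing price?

Merging the schedules and taking the best 6: 102 (Apex-1), 92 (Apex-2), 87 (Helix-1), 83 (Helix-2), 82 (Quill-1), 80 (Quill-2)
The (k+1)-th unit-bid is $78.
Allocation: Apex 2, Helix 2, Quill 2.

Apex 2, Helix 2, Quill 2; clearing price $78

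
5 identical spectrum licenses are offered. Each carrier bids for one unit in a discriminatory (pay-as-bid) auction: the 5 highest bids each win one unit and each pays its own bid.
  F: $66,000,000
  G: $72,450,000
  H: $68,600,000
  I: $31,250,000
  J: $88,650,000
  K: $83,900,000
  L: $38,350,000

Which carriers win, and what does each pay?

Sorting: 88,650,000 (J), 83,900,000 (K), 72,450,000 (G), 68,600,000 (H), 66,000,000 (F), 38,350,000 (L), 31,250,000 (I)
The 5 highest are J, K, G, H, F.
Each winner pays its own bid: J $88,650,000, K $83,900,000, G $72,450,000, H $68,600,000, F $66,000,000.

J $88,650,000, K $83,900,000, G $72,450,000, H $68,600,000, F $66,000,000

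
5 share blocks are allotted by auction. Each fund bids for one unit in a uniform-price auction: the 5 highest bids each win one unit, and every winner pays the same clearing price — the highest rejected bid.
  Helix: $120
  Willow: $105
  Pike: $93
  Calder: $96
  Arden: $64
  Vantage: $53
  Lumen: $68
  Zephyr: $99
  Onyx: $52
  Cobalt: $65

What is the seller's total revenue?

Ordering the bids: 120 (Helix), 105 (Willow), 99 (Zephyr), 96 (Calder), 93 (Pike), 68 (Lumen), 65 (Cobalt), …
Winners (5 units): Helix, Willow, Zephyr, Calder, Pike.
Highest unsuccessful bid: $68 → clearing price.
Total revenue = 5 × $68 = $340.

Total revenue: $340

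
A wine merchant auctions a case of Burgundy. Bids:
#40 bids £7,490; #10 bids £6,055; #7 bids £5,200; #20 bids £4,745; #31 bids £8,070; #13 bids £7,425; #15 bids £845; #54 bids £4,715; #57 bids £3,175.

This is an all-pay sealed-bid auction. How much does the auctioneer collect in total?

Sorting bids: 8,070 (#31) > 7,490 (#40) > 7,425 (#13) > 6,055 (#10) > 5,200 (#7) > 4,745 (#20) > …
Every bidder forfeits their bid regardless of winning.
Revenue = 7,490 + 6,055 + 5,200 + 4,745 + 8,070 + 7,425 + 845 + 4,715 + 3,175 = £47,720.

Total revenue: £47,720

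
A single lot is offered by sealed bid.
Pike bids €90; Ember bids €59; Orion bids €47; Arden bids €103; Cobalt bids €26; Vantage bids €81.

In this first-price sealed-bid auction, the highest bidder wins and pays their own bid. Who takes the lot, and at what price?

Rule: the highest bidder wins and pays their own bid.
Sorting bids: 103 (Arden) > 90 (Pike) > 81 (Vantage) > 59 (Ember) > 47 (Orion) > 26 (Cobalt)
First-price: Arden pays what they bid, €103.

Arden pays €103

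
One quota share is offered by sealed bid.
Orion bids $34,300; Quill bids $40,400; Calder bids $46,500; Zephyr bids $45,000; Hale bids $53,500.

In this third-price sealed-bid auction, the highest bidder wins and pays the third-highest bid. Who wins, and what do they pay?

Bids ranked: 53,500 (Hale) > 46,500 (Calder) > 45,000 (Zephyr) > 40,400 (Quill) > 34,300 (Orion)
Hale is highest; pays the third-highest bid, $45,000.

Hale pays $45,000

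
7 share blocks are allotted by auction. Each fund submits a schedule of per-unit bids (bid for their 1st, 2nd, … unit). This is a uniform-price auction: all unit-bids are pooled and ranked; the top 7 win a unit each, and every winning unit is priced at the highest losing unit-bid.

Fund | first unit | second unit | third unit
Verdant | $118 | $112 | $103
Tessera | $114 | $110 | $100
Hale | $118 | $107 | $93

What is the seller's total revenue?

Total revenue: $700

Merging the schedules and taking the best 7: 118 (Verdant-1), 118 (Hale-1), 114 (Tessera-1), 112 (Verdant-2), 110 (Tessera-2), 107 (Hale-2), 103 (Verdant-3)
Highest rejected unit-bid = $100.
Allocation: Hale 2, Tessera 2, Verdant 3. Every unit priced at $100.
Revenue = 7 × 100 = $700.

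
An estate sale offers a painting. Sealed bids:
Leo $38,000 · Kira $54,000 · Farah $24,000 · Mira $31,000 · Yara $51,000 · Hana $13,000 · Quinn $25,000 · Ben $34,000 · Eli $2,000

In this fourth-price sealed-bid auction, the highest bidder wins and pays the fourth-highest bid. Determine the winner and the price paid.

Kira pays $34,000

Bids ranked: 54,000 (Kira) > 51,000 (Yara) > 38,000 (Leo) > 34,000 (Ben) > 31,000 (Mira) > 25,000 (Quinn) > …
Kira is highest; pays the fourth-highest bid, $34,000.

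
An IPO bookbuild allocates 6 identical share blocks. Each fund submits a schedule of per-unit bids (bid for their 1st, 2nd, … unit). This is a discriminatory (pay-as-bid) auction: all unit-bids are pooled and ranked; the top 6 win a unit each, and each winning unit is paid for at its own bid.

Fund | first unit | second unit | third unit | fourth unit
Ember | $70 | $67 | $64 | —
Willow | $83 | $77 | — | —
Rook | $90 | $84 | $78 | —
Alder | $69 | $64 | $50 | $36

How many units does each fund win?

Pooled unit-bids ranked (top 6): 90 (Rook-1), 84 (Rook-2), 83 (Willow-1), 78 (Rook-3), 77 (Willow-2), 70 (Ember-1)
Next rejected bid: $69 (not a price — pay-as-bid).
Allocation: Ember 1, Rook 3, Willow 2.

Ember 1, Rook 3, Willow 2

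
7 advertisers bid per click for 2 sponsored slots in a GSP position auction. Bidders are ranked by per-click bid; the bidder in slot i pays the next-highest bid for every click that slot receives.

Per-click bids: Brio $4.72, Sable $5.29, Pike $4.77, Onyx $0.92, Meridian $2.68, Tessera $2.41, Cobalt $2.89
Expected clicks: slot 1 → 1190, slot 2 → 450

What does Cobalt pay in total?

Cobalt pays $0.00

Ranked by bid: $5.29 (Sable) > $4.77 (Pike) > $4.72 (Brio) > …
Cobalt ranks below slot 2 → no slot, pays nothing.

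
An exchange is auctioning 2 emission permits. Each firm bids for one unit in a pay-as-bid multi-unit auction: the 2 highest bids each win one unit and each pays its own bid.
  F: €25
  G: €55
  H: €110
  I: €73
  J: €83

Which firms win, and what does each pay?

H €110, J €83

Bids ranked high→low: 110 (H), 83 (J), 73 (I), 55 (G), …
The 2 highest are H, J.
Each winner pays its own bid: H €110, J €83.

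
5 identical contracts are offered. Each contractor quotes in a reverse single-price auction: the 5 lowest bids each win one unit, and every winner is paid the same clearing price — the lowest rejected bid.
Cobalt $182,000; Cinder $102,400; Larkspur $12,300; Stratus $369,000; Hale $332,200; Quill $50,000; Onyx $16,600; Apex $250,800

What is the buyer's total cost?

Sorting: 12,300 (Larkspur), 16,600 (Onyx), 50,000 (Quill), 102,400 (Cinder), 182,000 (Cobalt), 250,800 (Apex), 332,200 (Hale), …
The 5 lowest are Larkspur, Onyx, Quill, Cinder, Cobalt.
Lowest unsuccessful bid: $250,800 → clearing price.
Total cost = 5 × $250,800 = $1,254,000.

Total cost: $1,254,000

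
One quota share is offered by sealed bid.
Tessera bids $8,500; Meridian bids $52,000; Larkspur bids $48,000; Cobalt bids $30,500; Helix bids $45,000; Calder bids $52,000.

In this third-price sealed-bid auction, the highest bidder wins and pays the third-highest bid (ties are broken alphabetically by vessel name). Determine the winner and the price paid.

Calder pays $48,000

Rule: the highest bidder wins and pays the third-highest bid.
Bids ranked: 52,000 (Calder) > 52,000 (Meridian) > 48,000 (Larkspur) > 45,000 (Helix) > 30,500 (Cobalt) > 8,500 (Tessera)
Calder and Meridian tie at $52,000; tie-break gives it to Calder.
Calder wins; payment is bid #3 in the ranking = $48,000.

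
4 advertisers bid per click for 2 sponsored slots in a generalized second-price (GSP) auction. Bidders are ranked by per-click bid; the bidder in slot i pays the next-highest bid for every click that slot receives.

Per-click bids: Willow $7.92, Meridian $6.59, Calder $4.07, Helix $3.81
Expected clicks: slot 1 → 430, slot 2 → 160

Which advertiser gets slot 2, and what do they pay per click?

Meridian; $4.07 per click

Ranked by bid: $7.92 (Willow) > $6.59 (Meridian) > $4.07 (Calder) > …
Slot 2 goes to the second-ranked bidder, Meridian, who pays the next bid down: $4.07/click.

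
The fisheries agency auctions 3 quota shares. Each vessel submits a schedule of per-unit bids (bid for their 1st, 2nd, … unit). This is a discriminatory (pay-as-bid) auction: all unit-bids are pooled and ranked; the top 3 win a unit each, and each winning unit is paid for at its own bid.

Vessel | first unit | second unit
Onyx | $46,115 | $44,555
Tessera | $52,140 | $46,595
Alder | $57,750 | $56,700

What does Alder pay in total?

All unit-bids, highest first — top 3: 57,750 (Alder-1), 56,700 (Alder-2), 52,140 (Tessera-1)
Next rejected bid: $46,595 (not a price — pay-as-bid).
Alder's winning unit-bids: 57,750 + 56,700 = $114,450.

Alder pays $114,450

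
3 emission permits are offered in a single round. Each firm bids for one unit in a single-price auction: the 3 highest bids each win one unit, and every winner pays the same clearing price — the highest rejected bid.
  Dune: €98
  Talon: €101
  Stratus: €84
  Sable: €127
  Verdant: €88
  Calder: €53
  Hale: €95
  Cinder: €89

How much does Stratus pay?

Bids ranked high→low: 127 (Sable), 101 (Talon), 98 (Dune), 95 (Hale), 89 (Cinder), …
The 3 highest are Sable, Talon, Dune.
First losing bid is Hale's €95, which sets the uniform price.
Stratus does not win → pays €0.

Stratus pays €0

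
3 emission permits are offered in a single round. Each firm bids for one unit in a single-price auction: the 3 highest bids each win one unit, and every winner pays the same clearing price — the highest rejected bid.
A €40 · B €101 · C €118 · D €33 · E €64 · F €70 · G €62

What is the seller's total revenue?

Bids ranked high→low: 118 (C), 101 (B), 70 (F), 64 (E), 62 (G), …
Top 3: C, B, F.
Clearing price = highest rejected bid = €64.
Total revenue = 3 × €64 = €192.

Total revenue: €192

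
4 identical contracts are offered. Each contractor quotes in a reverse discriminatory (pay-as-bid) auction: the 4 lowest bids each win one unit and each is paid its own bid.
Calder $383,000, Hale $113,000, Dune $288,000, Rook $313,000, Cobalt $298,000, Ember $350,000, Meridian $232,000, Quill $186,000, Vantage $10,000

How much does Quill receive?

Quill is paid $186,000

Ordering the bids: 10,000 (Vantage), 113,000 (Hale), 186,000 (Quill), 232,000 (Meridian), 288,000 (Dune), 298,000 (Cobalt), …
Lowest 4: Vantage, Hale, Quill, Meridian.
Quill wins → own bid $186,000.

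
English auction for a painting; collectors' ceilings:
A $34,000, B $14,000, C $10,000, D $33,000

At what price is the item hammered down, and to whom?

A wins at $33,000

Ascending (English) auction: the price rises until one bidder remains; the winner pays the price at which the last rival dropped out.
Limits ranked: 34,000 (A) > 33,000 (D) > 14,000 (B) > 10,000 (C)
D is the last rival to drop out, at $33,000; A remains and wins at that price.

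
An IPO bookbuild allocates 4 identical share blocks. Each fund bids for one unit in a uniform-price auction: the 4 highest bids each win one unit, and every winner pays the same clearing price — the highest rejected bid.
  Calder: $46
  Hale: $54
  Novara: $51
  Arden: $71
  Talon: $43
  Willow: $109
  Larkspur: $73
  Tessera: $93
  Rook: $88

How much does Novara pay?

Novara pays $0

Sorting: 109 (Willow), 93 (Tessera), 88 (Rook), 73 (Larkspur), 71 (Arden), 54 (Hale), …
Top 4: Willow, Tessera, Rook, Larkspur.
Clearing price = highest rejected bid = $71.
Novara does not win → pays $0.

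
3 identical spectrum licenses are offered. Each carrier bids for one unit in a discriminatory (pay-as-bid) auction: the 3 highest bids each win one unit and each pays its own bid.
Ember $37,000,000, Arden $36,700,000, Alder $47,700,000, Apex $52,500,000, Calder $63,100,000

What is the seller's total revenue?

Total revenue: $163,300,000

Bids ranked high→low: 63,100,000 (Calder), 52,500,000 (Apex), 47,700,000 (Alder), 37,000,000 (Ember), 36,700,000 (Arden)
Winners (3 units): Calder, Apex, Alder.
Total revenue = 63,100,000 + 52,500,000 + 47,700,000 = $163,300,000.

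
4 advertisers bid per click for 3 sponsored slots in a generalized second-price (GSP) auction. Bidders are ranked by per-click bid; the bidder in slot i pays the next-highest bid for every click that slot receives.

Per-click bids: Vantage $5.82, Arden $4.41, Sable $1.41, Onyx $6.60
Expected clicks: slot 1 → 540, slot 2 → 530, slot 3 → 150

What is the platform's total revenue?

Sorting advertisers: $6.60 (Onyx) > $5.82 (Vantage) > $4.41 (Arden) > $1.41 (Sable)
Slot 1: Onyx pays $5.82 × 540 = $3142.80
Slot 2: Vantage pays $4.41 × 530 = $2337.30
Slot 3: Arden pays $1.41 × 150 = $211.50
Total = $5691.60

Total revenue: $5691.60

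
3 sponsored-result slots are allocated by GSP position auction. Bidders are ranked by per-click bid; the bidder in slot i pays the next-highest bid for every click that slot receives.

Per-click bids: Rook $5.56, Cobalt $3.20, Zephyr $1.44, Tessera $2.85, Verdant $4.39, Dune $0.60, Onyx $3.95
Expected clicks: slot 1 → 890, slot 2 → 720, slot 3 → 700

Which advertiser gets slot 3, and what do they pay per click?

Per-click bids in order: $5.56 (Rook) > $4.39 (Verdant) > $3.95 (Onyx) > $3.20 (Cobalt) > …
Slot 3 goes to the third-ranked bidder, Onyx, who pays the next bid down: $3.20/click.

Onyx; $3.20 per click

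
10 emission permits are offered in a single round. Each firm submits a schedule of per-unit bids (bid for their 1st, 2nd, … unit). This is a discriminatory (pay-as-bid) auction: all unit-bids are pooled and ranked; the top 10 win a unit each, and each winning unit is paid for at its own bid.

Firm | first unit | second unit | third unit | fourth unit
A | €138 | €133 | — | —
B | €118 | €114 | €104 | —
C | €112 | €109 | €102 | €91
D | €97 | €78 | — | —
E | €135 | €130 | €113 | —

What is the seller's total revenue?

Total revenue: €1,206

All unit-bids, highest first — top 10: 138 (A-1), 135 (E-1), 133 (A-2), 130 (E-2), 118 (B-1), 114 (B-2), 113 (E-3), 112 (C-1), 109 (C-2), 104 (B-3)
Next rejected bid: €102 (not a price — pay-as-bid).
Each winning unit pays its own bid.
Revenue = 138 + 135 + 133 + 130 + 118 + 114 + 113 + 112 + 109 + 104 = €1,206.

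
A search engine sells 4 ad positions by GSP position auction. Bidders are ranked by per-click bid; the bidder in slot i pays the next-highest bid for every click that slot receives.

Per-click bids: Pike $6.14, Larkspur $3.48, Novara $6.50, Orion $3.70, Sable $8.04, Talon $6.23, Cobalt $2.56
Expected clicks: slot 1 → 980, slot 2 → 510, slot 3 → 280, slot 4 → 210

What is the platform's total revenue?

Total revenue: $12043.50

Per-click bids in order: $8.04 (Sable) > $6.50 (Novara) > $6.23 (Talon) > $6.14 (Pike) > $3.70 (Orion) > …
Slot 1: Sable pays $6.50 × 980 = $6370.00
Slot 2: Novara pays $6.23 × 510 = $3177.30
Slot 3: Talon pays $6.14 × 280 = $1719.20
Slot 4: Pike pays $3.70 × 210 = $777.00
Total = $12043.50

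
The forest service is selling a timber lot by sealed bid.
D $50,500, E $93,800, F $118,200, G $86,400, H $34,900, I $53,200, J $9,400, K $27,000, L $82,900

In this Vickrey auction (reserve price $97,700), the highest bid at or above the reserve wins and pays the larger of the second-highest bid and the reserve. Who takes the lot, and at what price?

F pays $97,700

Vickrey auction (reserve price $97,700): the highest bid at or above the reserve wins and pays the larger of the second-highest bid and the reserve.
Sorting bids: 118,200 (F) > 93,800 (E) > 86,400 (G) > 82,900 (L) > 53,200 (I) > 50,500 (D) > …
Highest eligible bid: F at $118,200.
Second-highest bid $93,800 is below the reserve $97,700, so the reserve binds → payment $97,700.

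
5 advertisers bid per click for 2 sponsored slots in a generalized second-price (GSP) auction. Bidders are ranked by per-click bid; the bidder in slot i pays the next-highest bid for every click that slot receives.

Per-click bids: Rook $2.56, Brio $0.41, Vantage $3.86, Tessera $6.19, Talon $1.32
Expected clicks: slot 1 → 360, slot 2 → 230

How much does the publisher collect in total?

Ranked by bid: $6.19 (Tessera) > $3.86 (Vantage) > $2.56 (Rook) > …
Slot 1: Tessera pays $3.86 × 360 = $1389.60
Slot 2: Vantage pays $2.56 × 230 = $588.80
Total = $1978.40

Total revenue: $1978.40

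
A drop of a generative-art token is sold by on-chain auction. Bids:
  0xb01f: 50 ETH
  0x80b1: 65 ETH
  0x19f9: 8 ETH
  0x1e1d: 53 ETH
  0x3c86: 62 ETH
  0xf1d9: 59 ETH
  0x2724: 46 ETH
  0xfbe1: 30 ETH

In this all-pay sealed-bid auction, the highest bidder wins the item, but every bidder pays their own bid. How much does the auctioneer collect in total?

Rule: the highest bidder wins the item, but every bidder pays their own bid.
Bids in order: 65 (0x80b1) > 62 (0x3c86) > 59 (0xf1d9) > 53 (0x1e1d) > 50 (0xb01f) > 46 (0x2724) > …
Every bidder forfeits their bid regardless of winning.
Revenue = 50 + 65 + 8 + 53 + 62 + 59 + 46 + 30 = 373 ETH.

Total revenue: 373 ETH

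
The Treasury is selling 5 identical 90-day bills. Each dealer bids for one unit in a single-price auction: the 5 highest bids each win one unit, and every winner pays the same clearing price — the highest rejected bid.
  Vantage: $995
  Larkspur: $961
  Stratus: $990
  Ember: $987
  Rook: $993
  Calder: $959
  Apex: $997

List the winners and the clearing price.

Ordering the bids: 997 (Apex), 995 (Vantage), 993 (Rook), 990 (Stratus), 987 (Ember), 961 (Larkspur), 959 (Calder)
The 5 highest are Apex, Vantage, Rook, Stratus, Ember.
Clearing price = highest rejected bid = $961.

Apex, Vantage, Rook, Stratus, Ember; each pays $961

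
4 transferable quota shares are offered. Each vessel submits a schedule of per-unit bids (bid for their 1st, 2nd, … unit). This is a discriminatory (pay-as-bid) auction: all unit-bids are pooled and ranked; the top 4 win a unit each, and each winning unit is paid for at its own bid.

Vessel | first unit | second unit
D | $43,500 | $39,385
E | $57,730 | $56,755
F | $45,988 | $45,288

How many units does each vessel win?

Merging the schedules and taking the best 4: 57,730 (E-1), 56,755 (E-2), 45,988 (F-1), 45,288 (F-2)
Next rejected bid: $43,500 (not a price — pay-as-bid).
Allocation: E 2, F 2.

E 2, F 2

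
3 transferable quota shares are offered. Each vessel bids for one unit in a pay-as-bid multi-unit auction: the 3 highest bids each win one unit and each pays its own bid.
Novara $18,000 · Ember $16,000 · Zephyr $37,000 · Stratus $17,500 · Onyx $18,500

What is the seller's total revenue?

Total revenue: $73,500

Bids ranked high→low: 37,000 (Zephyr), 18,500 (Onyx), 18,000 (Novara), 17,500 (Stratus), 16,000 (Ember)
Winners (3 units): Zephyr, Onyx, Novara.
Total revenue = 37,000 + 18,500 + 18,000 = $73,500.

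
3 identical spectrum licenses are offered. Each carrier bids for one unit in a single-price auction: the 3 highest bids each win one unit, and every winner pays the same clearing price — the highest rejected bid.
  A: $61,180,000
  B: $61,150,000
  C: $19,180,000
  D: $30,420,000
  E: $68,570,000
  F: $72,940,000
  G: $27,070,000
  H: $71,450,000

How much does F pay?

F pays $61,180,000

Ordering the bids: 72,940,000 (F), 71,450,000 (H), 68,570,000 (E), 61,180,000 (A), 61,150,000 (B), …
Top 3: F, H, E.
Clearing price = highest rejected bid = $61,180,000.
F wins → pays $61,180,000.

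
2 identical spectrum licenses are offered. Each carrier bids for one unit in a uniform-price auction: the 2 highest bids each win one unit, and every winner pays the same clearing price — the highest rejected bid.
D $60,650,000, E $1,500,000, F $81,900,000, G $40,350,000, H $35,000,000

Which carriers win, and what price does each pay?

F, D; each pays $40,350,000

Ordering the bids: 81,900,000 (F), 60,650,000 (D), 40,350,000 (G), 35,000,000 (H), …
Top 2: F, D.
First losing bid is G's $40,350,000, which sets the uniform price.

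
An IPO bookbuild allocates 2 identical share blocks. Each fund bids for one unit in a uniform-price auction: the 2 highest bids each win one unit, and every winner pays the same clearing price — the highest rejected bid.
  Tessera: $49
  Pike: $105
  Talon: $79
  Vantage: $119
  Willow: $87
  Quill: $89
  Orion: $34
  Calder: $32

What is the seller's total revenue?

Ordering the bids: 119 (Vantage), 105 (Pike), 89 (Quill), 87 (Willow), …
Winners (2 units): Vantage, Pike.
Clearing price = highest rejected bid = $89.
Total revenue = 2 × $89 = $178.

Total revenue: $178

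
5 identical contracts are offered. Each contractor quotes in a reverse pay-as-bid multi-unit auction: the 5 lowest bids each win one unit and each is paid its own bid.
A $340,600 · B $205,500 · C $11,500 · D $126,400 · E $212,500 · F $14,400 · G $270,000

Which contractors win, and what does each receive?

C $11,500, F $14,400, D $126,400, B $205,500, E $212,500

Sorting: 11,500 (C), 14,400 (F), 126,400 (D), 205,500 (B), 212,500 (E), 270,000 (G), 340,600 (A)
Winners (5 units): C, F, D, B, E.
Each winner is paid its own bid: C $11,500, F $14,400, D $126,400, B $205,500, E $212,500.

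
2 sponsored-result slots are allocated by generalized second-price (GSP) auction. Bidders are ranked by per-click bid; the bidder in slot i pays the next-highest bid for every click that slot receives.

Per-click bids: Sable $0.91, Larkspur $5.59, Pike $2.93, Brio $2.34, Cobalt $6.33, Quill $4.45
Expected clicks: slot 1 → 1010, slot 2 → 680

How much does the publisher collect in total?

Total revenue: $8671.90

Per-click bids in order: $6.33 (Cobalt) > $5.59 (Larkspur) > $4.45 (Quill) > …
Slot 1: Cobalt pays $5.59 × 1010 = $5645.90
Slot 2: Larkspur pays $4.45 × 680 = $3026.00
Total = $8671.90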